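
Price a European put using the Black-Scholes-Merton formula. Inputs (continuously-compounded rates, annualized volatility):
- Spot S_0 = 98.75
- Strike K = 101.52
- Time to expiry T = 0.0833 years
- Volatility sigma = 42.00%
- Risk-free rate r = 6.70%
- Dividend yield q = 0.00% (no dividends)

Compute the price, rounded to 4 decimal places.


d1 = (ln(S/K) + (r - q + 0.5*sigma^2) * T) / (sigma * sqrt(T)) = -0.12156694
d2 = d1 - sigma * sqrt(T) = -0.24278624
exp(-rT) = 0.99443445; exp(-qT) = 1.00000000
P = K * exp(-rT) * N(-d2) - S_0 * exp(-qT) * N(-d1)
N(-d1) = 0.54837900; N(-d2) = 0.59591450
P = 101.5200 * 0.99443445 * 0.59591450 - 98.7500 * 1.00000000 * 0.54837900 = 6.0081

Answer: Price = 6.0081


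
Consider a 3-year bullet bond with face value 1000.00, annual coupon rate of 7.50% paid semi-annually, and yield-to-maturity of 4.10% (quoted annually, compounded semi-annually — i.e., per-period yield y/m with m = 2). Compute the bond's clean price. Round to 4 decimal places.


Coupon per period c = face * coupon_rate / m = 37.500000
Periods per year m = 2; per-period yield y/m = 0.020500
Number of cashflows N = 6
Cashflows (t years, CF_t, discount factor 1/(1+y/m)^(m*t), PV):
  t = 0.5000: CF_t = 37.500000, DF = 0.979912, PV = 36.746693
  t = 1.0000: CF_t = 37.500000, DF = 0.960227, PV = 36.008518
  t = 1.5000: CF_t = 37.500000, DF = 0.940938, PV = 35.285172
  t = 2.0000: CF_t = 37.500000, DF = 0.922036, PV = 34.576357
  t = 2.5000: CF_t = 37.500000, DF = 0.903514, PV = 33.881780
  t = 3.0000: CF_t = 1037.500000, DF = 0.885364, PV = 918.565333
Price P = sum_t PV_t = 1095.063854

Answer: Price = 1095.0639


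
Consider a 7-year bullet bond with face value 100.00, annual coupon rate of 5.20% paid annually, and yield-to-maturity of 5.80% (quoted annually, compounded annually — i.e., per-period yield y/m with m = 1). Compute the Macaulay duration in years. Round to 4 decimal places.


Coupon per period c = face * coupon_rate / m = 5.200000
Periods per year m = 1; per-period yield y/m = 0.058000
Number of cashflows N = 7
Cashflows (t years, CF_t, discount factor 1/(1+y/m)^(m*t), PV):
  t = 1.0000: CF_t = 5.200000, DF = 0.945180, PV = 4.914934
  t = 2.0000: CF_t = 5.200000, DF = 0.893364, PV = 4.645495
  t = 3.0000: CF_t = 5.200000, DF = 0.844390, PV = 4.390827
  t = 4.0000: CF_t = 5.200000, DF = 0.798100, PV = 4.150120
  t = 5.0000: CF_t = 5.200000, DF = 0.754348, PV = 3.922609
  t = 6.0000: CF_t = 5.200000, DF = 0.712994, PV = 3.707570
  t = 7.0000: CF_t = 105.200000, DF = 0.673908, PV = 70.895075
Price P = sum_t PV_t = 96.626630
Macaulay numerator sum_t t * PV_t:
  t * PV_t at t = 1.0000: 4.914934
  t * PV_t at t = 2.0000: 9.290990
  t * PV_t at t = 3.0000: 13.172481
  t * PV_t at t = 4.0000: 16.600481
  t * PV_t at t = 5.0000: 19.613044
  t * PV_t at t = 6.0000: 22.245419
  t * PV_t at t = 7.0000: 496.265525
Macaulay duration D = (sum_t t * PV_t) / P = 582.102874 / 96.626630 = 6.024249

Answer: Macaulay duration = 6.0242 years


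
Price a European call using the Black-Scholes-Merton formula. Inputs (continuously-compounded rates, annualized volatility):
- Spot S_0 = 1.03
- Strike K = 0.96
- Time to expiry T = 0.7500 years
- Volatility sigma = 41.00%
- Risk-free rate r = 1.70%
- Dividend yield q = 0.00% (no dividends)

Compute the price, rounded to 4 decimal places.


Answer: Price = 0.1842

Derivation:
d1 = (ln(S/K) + (r - q + 0.5*sigma^2) * T) / (sigma * sqrt(T)) = 0.41166003
d2 = d1 - sigma * sqrt(T) = 0.05658961
exp(-rT) = 0.98733094; exp(-qT) = 1.00000000
C = S_0 * exp(-qT) * N(d1) - K * exp(-rT) * N(d2)
N(d1) = 0.65970569; N(d2) = 0.52256394
C = 1.0300 * 1.00000000 * 0.65970569 - 0.9600 * 0.98733094 * 0.52256394 = 0.1842


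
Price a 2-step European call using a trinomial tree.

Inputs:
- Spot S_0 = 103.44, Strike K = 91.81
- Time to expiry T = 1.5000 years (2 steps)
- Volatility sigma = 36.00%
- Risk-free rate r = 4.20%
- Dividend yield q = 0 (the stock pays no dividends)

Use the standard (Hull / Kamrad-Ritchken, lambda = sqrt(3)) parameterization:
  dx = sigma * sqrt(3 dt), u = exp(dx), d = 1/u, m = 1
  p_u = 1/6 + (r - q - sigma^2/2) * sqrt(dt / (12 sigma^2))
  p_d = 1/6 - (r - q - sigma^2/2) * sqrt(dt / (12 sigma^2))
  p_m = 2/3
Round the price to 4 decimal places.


dt = T/N = 0.750000; dx = sigma*sqrt(3*dt) = 0.540000
u = exp(dx) = 1.716007; d = 1/u = 0.582748
p_u = 0.150833, p_m = 0.666667, p_d = 0.182500
Discount per step: exp(-r*dt) = 0.968991
Stock lattice S(k, j) with j the centered position index:
  k=0: S(0,+0) = 103.4400
  k=1: S(1,-1) = 60.2795; S(1,+0) = 103.4400; S(1,+1) = 177.5037
  k=2: S(2,-2) = 35.1278; S(2,-1) = 60.2795; S(2,+0) = 103.4400; S(2,+1) = 177.5037; S(2,+2) = 304.5977
Terminal payoffs V(N, j) = max(S_T - K, 0):
  V(2,-2) = 0.000000; V(2,-1) = 0.000000; V(2,+0) = 11.630000; V(2,+1) = 85.693750; V(2,+2) = 212.787653
Backward induction: V(k, j) = exp(-r*dt) * [p_u * V(k+1, j+1) + p_m * V(k+1, j) + p_d * V(k+1, j-1)]
  V(1,-1) = exp(-r*dt) * [p_u*11.630000 + p_m*0.000000 + p_d*0.000000] = 1.699796
  V(1,+0) = exp(-r*dt) * [p_u*85.693750 + p_m*11.630000 + p_d*0.000000] = 20.037577
  V(1,+1) = exp(-r*dt) * [p_u*212.787653 + p_m*85.693750 + p_d*11.630000] = 88.514526
  V(0,+0) = exp(-r*dt) * [p_u*88.514526 + p_m*20.037577 + p_d*1.699796] = 26.181689

Answer: Price = V(0,0) = 26.1817


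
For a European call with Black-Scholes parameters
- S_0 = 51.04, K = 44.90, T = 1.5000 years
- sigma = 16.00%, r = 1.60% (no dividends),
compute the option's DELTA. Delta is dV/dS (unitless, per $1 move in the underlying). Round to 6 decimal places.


d1 = 0.8745282808; d2 = 0.6785691014
phi(d1) = 0.2721672831; exp(-qT) = 1.0000000000; exp(-rT) = 0.9762857098
N(d1) = 0.8090846871
Delta = exp(-qT) * N(d1) = 1.0000000000 * 0.8090846871 = 0.809085

Answer: Delta = 0.809085


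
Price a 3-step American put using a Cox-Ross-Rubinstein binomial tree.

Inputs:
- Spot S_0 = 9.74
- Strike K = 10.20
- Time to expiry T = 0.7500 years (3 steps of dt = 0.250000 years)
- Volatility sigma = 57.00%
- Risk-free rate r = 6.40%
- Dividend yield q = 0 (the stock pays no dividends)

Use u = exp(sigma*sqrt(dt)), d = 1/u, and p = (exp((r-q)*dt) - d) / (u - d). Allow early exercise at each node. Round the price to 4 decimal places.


dt = T/N = 0.250000
u = exp(sigma*sqrt(dt)) = 1.329762; d = 1/u = 0.752014
p = (exp((r-q)*dt) - d) / (u - d) = 0.457145
Discount per step: exp(-r*dt) = 0.984127
Stock lattice S(k, i) with i counting down-moves:
  k=0: S(0,0) = 9.7400
  k=1: S(1,0) = 12.9519; S(1,1) = 7.3246
  k=2: S(2,0) = 17.2229; S(2,1) = 9.7400; S(2,2) = 5.5082
  k=3: S(3,0) = 22.9024; S(3,1) = 12.9519; S(3,2) = 7.3246; S(3,3) = 4.1423
Terminal payoffs V(N, i) = max(K - S_T, 0):
  V(3,0) = 0.000000; V(3,1) = 0.000000; V(3,2) = 2.875381; V(3,3) = 6.057742
Backward induction: V(k, i) = exp(-r*dt) * [p * V(k+1, i) + (1-p) * V(k+1, i+1)]; then take max(V_cont, immediate exercise) for American.
  V(2,0) = exp(-r*dt) * [p*0.000000 + (1-p)*0.000000] = 0.000000; exercise = 0.000000; V(2,0) = max -> 0.000000
  V(2,1) = exp(-r*dt) * [p*0.000000 + (1-p)*2.875381] = 1.536140; exercise = 0.460000; V(2,1) = max -> 1.536140
  V(2,2) = exp(-r*dt) * [p*2.875381 + (1-p)*6.057742] = 4.529881; exercise = 4.691782; V(2,2) = max -> 4.691782
  V(1,0) = exp(-r*dt) * [p*0.000000 + (1-p)*1.536140] = 0.820665; exercise = 0.000000; V(1,0) = max -> 0.820665
  V(1,1) = exp(-r*dt) * [p*1.536140 + (1-p)*4.691782] = 3.197623; exercise = 2.875381; V(1,1) = max -> 3.197623
  V(0,0) = exp(-r*dt) * [p*0.820665 + (1-p)*3.197623] = 2.077501; exercise = 0.460000; V(0,0) = max -> 2.077501

Answer: Price = V(0,0) = 2.0775


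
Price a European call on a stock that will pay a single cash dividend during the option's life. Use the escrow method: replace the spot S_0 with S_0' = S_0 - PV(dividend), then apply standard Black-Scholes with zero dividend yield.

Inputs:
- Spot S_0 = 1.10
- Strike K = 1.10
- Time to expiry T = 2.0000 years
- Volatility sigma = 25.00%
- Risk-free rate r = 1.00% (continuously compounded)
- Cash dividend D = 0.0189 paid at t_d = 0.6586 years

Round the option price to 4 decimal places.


Answer: Price = 0.1530

Derivation:
PV(D) = D * exp(-r * t_d) = 0.0189 * 0.99343564 = 0.01877593
S_0' = S_0 - PV(D) = 1.1000 - 0.01877593 = 1.08122407
d1 = (ln(S_0'/K) + (r + sigma^2/2)*T) / (sigma*sqrt(T)) = 0.18464995
d2 = d1 - sigma*sqrt(T) = -0.16890344
exp(-rT) = 0.98019867
N(d1) = 0.57324820; N(d2) = 0.43293629
C = S_0' * N(d1) - K * exp(-rT) * N(d2) = 1.08122407 * 0.57324820 - 1.1000 * 0.98019867 * 0.43293629 = 0.1530


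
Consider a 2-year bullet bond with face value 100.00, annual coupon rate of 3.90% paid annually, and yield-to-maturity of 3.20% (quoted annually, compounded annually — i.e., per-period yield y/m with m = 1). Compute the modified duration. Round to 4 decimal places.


Coupon per period c = face * coupon_rate / m = 3.900000
Periods per year m = 1; per-period yield y/m = 0.032000
Number of cashflows N = 2
Cashflows (t years, CF_t, discount factor 1/(1+y/m)^(m*t), PV):
  t = 1.0000: CF_t = 3.900000, DF = 0.968992, PV = 3.779070
  t = 2.0000: CF_t = 103.900000, DF = 0.938946, PV = 97.556487
Price P = sum_t PV_t = 101.335557
First compute Macaulay numerator sum_t t * PV_t:
  t * PV_t at t = 1.0000: 3.779070
  t * PV_t at t = 2.0000: 195.112974
Macaulay duration D = 198.892044 / 101.335557 = 1.962707
Modified duration = D / (1 + y/m) = 1.962707 / (1 + 0.032000) = 1.901848

Answer: Modified duration = 1.9018


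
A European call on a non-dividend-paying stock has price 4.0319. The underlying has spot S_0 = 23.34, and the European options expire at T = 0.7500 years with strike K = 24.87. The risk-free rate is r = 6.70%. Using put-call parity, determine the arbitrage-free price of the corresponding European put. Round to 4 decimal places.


Answer: Put price = 4.3431

Derivation:
Put-call parity: C - P = S_0 * exp(-qT) - K * exp(-rT).
S_0 * exp(-qT) = 23.3400 * 1.00000000 = 23.34000000
K * exp(-rT) = 24.8700 * 0.95099165 = 23.65116226
P = C - S*exp(-qT) + K*exp(-rT)
P = 4.0319 - 23.34000000 + 23.65116226 = 4.3431


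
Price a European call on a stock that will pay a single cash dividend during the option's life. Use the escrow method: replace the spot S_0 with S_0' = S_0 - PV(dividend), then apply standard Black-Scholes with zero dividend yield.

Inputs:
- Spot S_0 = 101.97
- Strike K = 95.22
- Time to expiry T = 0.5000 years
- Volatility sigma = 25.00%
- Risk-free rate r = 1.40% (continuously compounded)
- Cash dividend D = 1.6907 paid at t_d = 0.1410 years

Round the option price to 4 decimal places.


Answer: Price = 10.0999

Derivation:
PV(D) = D * exp(-r * t_d) = 1.6907 * 0.99802795 = 1.68736585
S_0' = S_0 - PV(D) = 101.9700 - 1.68736585 = 100.28263415
d1 = (ln(S_0'/K) + (r + sigma^2/2)*T) / (sigma*sqrt(T)) = 0.42102573
d2 = d1 - sigma*sqrt(T) = 0.24424903
exp(-rT) = 0.99302444
N(d1) = 0.66313185; N(d2) = 0.59648102
C = S_0' * N(d1) - K * exp(-rT) * N(d2) = 100.28263415 * 0.66313185 - 95.2200 * 0.99302444 * 0.59648102 = 10.0999


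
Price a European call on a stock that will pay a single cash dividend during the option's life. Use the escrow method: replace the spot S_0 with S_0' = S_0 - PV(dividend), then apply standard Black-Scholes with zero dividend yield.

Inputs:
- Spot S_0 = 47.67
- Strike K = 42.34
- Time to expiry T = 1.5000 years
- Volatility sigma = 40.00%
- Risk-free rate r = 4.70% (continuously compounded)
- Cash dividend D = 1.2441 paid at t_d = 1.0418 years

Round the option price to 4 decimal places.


Answer: Price = 12.2796

Derivation:
PV(D) = D * exp(-r * t_d) = 1.2441 * 0.95221484 = 1.18465048
S_0' = S_0 - PV(D) = 47.6700 - 1.18465048 = 46.48534952
d1 = (ln(S_0'/K) + (r + sigma^2/2)*T) / (sigma*sqrt(T)) = 0.57951852
d2 = d1 - sigma*sqrt(T) = 0.08962057
exp(-rT) = 0.93192774
N(d1) = 0.71888032; N(d2) = 0.53570563
C = S_0' * N(d1) - K * exp(-rT) * N(d2) = 46.48534952 * 0.71888032 - 42.3400 * 0.93192774 * 0.53570563 = 12.2796


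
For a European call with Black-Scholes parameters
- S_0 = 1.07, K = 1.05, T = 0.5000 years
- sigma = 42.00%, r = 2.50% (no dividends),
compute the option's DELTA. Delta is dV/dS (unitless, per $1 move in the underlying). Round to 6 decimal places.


Answer: Delta = 0.600297

Derivation:
d1 = 0.2541156048; d2 = -0.0428692433
phi(d1) = 0.3862672068; exp(-qT) = 1.0000000000; exp(-rT) = 0.9875778005
N(d1) = 0.6002968760
Delta = exp(-qT) * N(d1) = 1.0000000000 * 0.6002968760 = 0.600297


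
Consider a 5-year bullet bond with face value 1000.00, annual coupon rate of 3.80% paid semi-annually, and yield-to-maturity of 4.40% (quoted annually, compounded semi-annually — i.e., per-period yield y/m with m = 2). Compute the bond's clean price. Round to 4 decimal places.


Answer: Price = 973.3321

Derivation:
Coupon per period c = face * coupon_rate / m = 19.000000
Periods per year m = 2; per-period yield y/m = 0.022000
Number of cashflows N = 10
Cashflows (t years, CF_t, discount factor 1/(1+y/m)^(m*t), PV):
  t = 0.5000: CF_t = 19.000000, DF = 0.978474, PV = 18.590998
  t = 1.0000: CF_t = 19.000000, DF = 0.957411, PV = 18.190800
  t = 1.5000: CF_t = 19.000000, DF = 0.936801, PV = 17.799218
  t = 2.0000: CF_t = 19.000000, DF = 0.916635, PV = 17.416064
  t = 2.5000: CF_t = 19.000000, DF = 0.896903, PV = 17.041159
  t = 3.0000: CF_t = 19.000000, DF = 0.877596, PV = 16.674324
  t = 3.5000: CF_t = 19.000000, DF = 0.858704, PV = 16.315385
  t = 4.0000: CF_t = 19.000000, DF = 0.840220, PV = 15.964173
  t = 4.5000: CF_t = 19.000000, DF = 0.822133, PV = 15.620522
  t = 5.0000: CF_t = 1019.000000, DF = 0.804435, PV = 819.719424
Price P = sum_t PV_t = 973.332067


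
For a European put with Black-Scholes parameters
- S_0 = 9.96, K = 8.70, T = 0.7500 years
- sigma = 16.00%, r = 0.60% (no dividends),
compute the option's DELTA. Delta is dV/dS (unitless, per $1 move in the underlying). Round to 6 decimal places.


Answer: Delta = -0.140546

Derivation:
d1 = 1.0778699828; d2 = 0.9393059182
phi(d1) = 0.2231657783; exp(-qT) = 1.0000000000; exp(-rT) = 0.9955101098
N(-d1) = 0.1405458914
Delta = -exp(-qT) * N(-d1) = -1.0000000000 * 0.1405458914 = -0.140546


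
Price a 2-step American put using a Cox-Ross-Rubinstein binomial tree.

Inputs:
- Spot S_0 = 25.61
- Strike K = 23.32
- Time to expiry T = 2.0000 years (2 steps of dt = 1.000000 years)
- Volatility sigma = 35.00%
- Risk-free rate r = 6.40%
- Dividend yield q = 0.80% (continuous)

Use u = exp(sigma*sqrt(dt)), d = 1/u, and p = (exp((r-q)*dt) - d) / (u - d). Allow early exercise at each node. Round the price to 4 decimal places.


dt = T/N = 1.000000
u = exp(sigma*sqrt(dt)) = 1.419068; d = 1/u = 0.704688
p = (exp((r-q)*dt) - d) / (u - d) = 0.494009
Discount per step: exp(-r*dt) = 0.938005
Stock lattice S(k, i) with i counting down-moves:
  k=0: S(0,0) = 25.6100
  k=1: S(1,0) = 36.3423; S(1,1) = 18.0471
  k=2: S(2,0) = 51.5722; S(2,1) = 25.6100; S(2,2) = 12.7175
Terminal payoffs V(N, i) = max(K - S_T, 0):
  V(2,0) = 0.000000; V(2,1) = 0.000000; V(2,2) = 10.602450
Backward induction: V(k, i) = exp(-r*dt) * [p * V(k+1, i) + (1-p) * V(k+1, i+1)]; then take max(V_cont, immediate exercise) for American.
  V(1,0) = exp(-r*dt) * [p*0.000000 + (1-p)*0.000000] = 0.000000; exercise = 0.000000; V(1,0) = max -> 0.000000
  V(1,1) = exp(-r*dt) * [p*0.000000 + (1-p)*10.602450] = 5.032161; exercise = 5.272938; V(1,1) = max -> 5.272938
  V(0,0) = exp(-r*dt) * [p*0.000000 + (1-p)*5.272938] = 2.502655; exercise = 0.000000; V(0,0) = max -> 2.502655

Answer: Price = V(0,0) = 2.5027


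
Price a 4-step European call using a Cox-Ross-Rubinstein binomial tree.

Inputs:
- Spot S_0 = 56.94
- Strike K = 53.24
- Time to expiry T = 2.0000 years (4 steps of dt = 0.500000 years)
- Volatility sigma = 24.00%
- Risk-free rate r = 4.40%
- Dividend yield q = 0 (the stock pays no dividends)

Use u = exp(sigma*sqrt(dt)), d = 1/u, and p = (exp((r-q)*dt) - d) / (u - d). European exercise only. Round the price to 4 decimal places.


Answer: Price = V(0,0) = 11.9800

Derivation:
dt = T/N = 0.500000
u = exp(sigma*sqrt(dt)) = 1.184956; d = 1/u = 0.843913
p = (exp((r-q)*dt) - d) / (u - d) = 0.522898
Discount per step: exp(-r*dt) = 0.978240
Stock lattice S(k, i) with i counting down-moves:
  k=0: S(0,0) = 56.9400
  k=1: S(1,0) = 67.4714; S(1,1) = 48.0524
  k=2: S(2,0) = 79.9506; S(2,1) = 56.9400; S(2,2) = 40.5521
  k=3: S(3,0) = 94.7380; S(3,1) = 67.4714; S(3,2) = 48.0524; S(3,3) = 34.2224
  k=4: S(4,0) = 112.2603; S(4,1) = 79.9506; S(4,2) = 56.9400; S(4,3) = 40.5521; S(4,4) = 28.8808
Terminal payoffs V(N, i) = max(S_T - K, 0):
  V(4,0) = 59.020335; V(4,1) = 26.710631; V(4,2) = 3.700000; V(4,3) = 0.000000; V(4,4) = 0.000000
Backward induction: V(k, i) = exp(-r*dt) * [p * V(k+1, i) + (1-p) * V(k+1, i+1)].
  V(3,0) = exp(-r*dt) * [p*59.020335 + (1-p)*26.710631] = 42.656469
  V(3,1) = exp(-r*dt) * [p*26.710631 + (1-p)*3.700000] = 15.389883
  V(3,2) = exp(-r*dt) * [p*3.700000 + (1-p)*0.000000] = 1.892623
  V(3,3) = exp(-r*dt) * [p*0.000000 + (1-p)*0.000000] = 0.000000
  V(2,0) = exp(-r*dt) * [p*42.656469 + (1-p)*15.389883] = 29.002403
  V(2,1) = exp(-r*dt) * [p*15.389883 + (1-p)*1.892623] = 8.755557
  V(2,2) = exp(-r*dt) * [p*1.892623 + (1-p)*0.000000] = 0.968114
  V(1,0) = exp(-r*dt) * [p*29.002403 + (1-p)*8.755557] = 18.921701
  V(1,1) = exp(-r*dt) * [p*8.755557 + (1-p)*0.968114] = 4.930480
  V(0,0) = exp(-r*dt) * [p*18.921701 + (1-p)*4.930480] = 11.979981


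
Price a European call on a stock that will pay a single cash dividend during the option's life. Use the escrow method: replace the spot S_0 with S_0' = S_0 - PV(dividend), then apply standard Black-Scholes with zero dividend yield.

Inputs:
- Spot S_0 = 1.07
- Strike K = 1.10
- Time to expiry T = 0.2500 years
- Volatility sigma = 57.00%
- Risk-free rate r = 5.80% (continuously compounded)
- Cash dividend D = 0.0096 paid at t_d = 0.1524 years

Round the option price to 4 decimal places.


Answer: Price = 0.1100

Derivation:
PV(D) = D * exp(-r * t_d) = 0.0096 * 0.99119975 = 0.00951552
S_0' = S_0 - PV(D) = 1.0700 - 0.00951552 = 1.06048448
d1 = (ln(S_0'/K) + (r + sigma^2/2)*T) / (sigma*sqrt(T)) = 0.06501117
d2 = d1 - sigma*sqrt(T) = -0.21998883
exp(-rT) = 0.98560462
N(d1) = 0.52591745; N(d2) = 0.41293993
C = S_0' * N(d1) - K * exp(-rT) * N(d2) = 1.06048448 * 0.52591745 - 1.1000 * 0.98560462 * 0.41293993 = 0.1100


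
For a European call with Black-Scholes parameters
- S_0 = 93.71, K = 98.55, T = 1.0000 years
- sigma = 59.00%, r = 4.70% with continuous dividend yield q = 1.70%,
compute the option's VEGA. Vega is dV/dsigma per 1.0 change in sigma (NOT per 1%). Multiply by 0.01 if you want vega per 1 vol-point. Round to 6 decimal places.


d1 = 0.2604930060; d2 = -0.3295069940
phi(d1) = 0.3856338880; exp(-qT) = 0.9831436846; exp(-rT) = 0.9540873976
Vega = S * exp(-qT) * phi(d1) * sqrt(T) = 93.7100 * 0.9831436846 * 0.3856338880 * 1.0000000000 = 35.528602

Answer: Vega = 35.528602


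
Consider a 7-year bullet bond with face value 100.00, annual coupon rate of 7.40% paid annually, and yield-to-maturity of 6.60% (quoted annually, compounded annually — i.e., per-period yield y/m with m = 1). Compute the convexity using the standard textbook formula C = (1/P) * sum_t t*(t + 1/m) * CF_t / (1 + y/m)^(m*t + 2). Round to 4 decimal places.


Coupon per period c = face * coupon_rate / m = 7.400000
Periods per year m = 1; per-period yield y/m = 0.066000
Number of cashflows N = 7
Cashflows (t years, CF_t, discount factor 1/(1+y/m)^(m*t), PV):
  t = 1.0000: CF_t = 7.400000, DF = 0.938086, PV = 6.941839
  t = 2.0000: CF_t = 7.400000, DF = 0.880006, PV = 6.512044
  t = 3.0000: CF_t = 7.400000, DF = 0.825521, PV = 6.108859
  t = 4.0000: CF_t = 7.400000, DF = 0.774410, PV = 5.730637
  t = 5.0000: CF_t = 7.400000, DF = 0.726464, PV = 5.375832
  t = 6.0000: CF_t = 7.400000, DF = 0.681486, PV = 5.042994
  t = 7.0000: CF_t = 107.400000, DF = 0.639292, PV = 68.660008
Price P = sum_t PV_t = 104.372213
Convexity numerator sum_t t*(t + 1/m) * CF_t / (1+y/m)^(m*t + 2):
  t = 1.0000: term = 12.217718
  t = 2.0000: term = 34.383822
  t = 3.0000: term = 64.509985
  t = 4.0000: term = 100.859889
  t = 5.0000: term = 141.922921
  t = 6.0000: term = 186.390328
  t = 7.0000: term = 3383.587923
Convexity = (1/P) * sum = 3923.872587 / 104.372213 = 37.594993

Answer: Convexity = 37.5950


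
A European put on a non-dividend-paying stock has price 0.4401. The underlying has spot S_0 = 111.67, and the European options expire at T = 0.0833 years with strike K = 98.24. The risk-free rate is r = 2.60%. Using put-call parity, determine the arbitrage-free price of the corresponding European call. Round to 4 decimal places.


Put-call parity: C - P = S_0 * exp(-qT) - K * exp(-rT).
S_0 * exp(-qT) = 111.6700 * 1.00000000 = 111.67000000
K * exp(-rT) = 98.2400 * 0.99783654 = 98.02746205
C = P + S*exp(-qT) - K*exp(-rT)
C = 0.4401 + 111.67000000 - 98.02746205 = 14.0826

Answer: Call price = 14.0826


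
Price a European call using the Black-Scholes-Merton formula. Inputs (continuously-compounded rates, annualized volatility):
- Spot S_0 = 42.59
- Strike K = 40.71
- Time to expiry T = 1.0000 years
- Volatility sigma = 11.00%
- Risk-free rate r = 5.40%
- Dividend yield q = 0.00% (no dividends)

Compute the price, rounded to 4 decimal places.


Answer: Price = 4.4663

Derivation:
d1 = (ln(S/K) + (r - q + 0.5*sigma^2) * T) / (sigma * sqrt(T)) = 0.95632474
d2 = d1 - sigma * sqrt(T) = 0.84632474
exp(-rT) = 0.94743211; exp(-qT) = 1.00000000
C = S_0 * exp(-qT) * N(d1) - K * exp(-rT) * N(d2)
N(d1) = 0.83054590; N(d2) = 0.80131420
C = 42.5900 * 1.00000000 * 0.83054590 - 40.7100 * 0.94743211 * 0.80131420 = 4.4663


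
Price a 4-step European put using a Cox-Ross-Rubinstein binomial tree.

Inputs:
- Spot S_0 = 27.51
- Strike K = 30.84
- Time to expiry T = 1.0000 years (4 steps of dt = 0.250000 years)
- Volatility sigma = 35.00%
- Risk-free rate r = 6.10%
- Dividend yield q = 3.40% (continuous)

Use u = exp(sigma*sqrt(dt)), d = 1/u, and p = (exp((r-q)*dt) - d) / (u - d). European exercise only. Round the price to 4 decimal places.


dt = T/N = 0.250000
u = exp(sigma*sqrt(dt)) = 1.191246; d = 1/u = 0.839457
p = (exp((r-q)*dt) - d) / (u - d) = 0.475614
Discount per step: exp(-r*dt) = 0.984866
Stock lattice S(k, i) with i counting down-moves:
  k=0: S(0,0) = 27.5100
  k=1: S(1,0) = 32.7712; S(1,1) = 23.0935
  k=2: S(2,0) = 39.0385; S(2,1) = 27.5100; S(2,2) = 19.3860
  k=3: S(3,0) = 46.5045; S(3,1) = 32.7712; S(3,2) = 23.0935; S(3,3) = 16.2737
  k=4: S(4,0) = 55.3983; S(4,1) = 39.0385; S(4,2) = 27.5100; S(4,3) = 19.3860; S(4,4) = 13.6611
Terminal payoffs V(N, i) = max(K - S_T, 0):
  V(4,0) = 0.000000; V(4,1) = 0.000000; V(4,2) = 3.330000; V(4,3) = 11.454031; V(4,4) = 17.178938
Backward induction: V(k, i) = exp(-r*dt) * [p * V(k+1, i) + (1-p) * V(k+1, i+1)].
  V(3,0) = exp(-r*dt) * [p*0.000000 + (1-p)*0.000000] = 0.000000
  V(3,1) = exp(-r*dt) * [p*0.000000 + (1-p)*3.330000] = 1.719778
  V(3,2) = exp(-r*dt) * [p*3.330000 + (1-p)*11.454031] = 7.475258
  V(3,3) = exp(-r*dt) * [p*11.454031 + (1-p)*17.178938] = 14.237310
  V(2,0) = exp(-r*dt) * [p*0.000000 + (1-p)*1.719778] = 0.888179
  V(2,1) = exp(-r*dt) * [p*1.719778 + (1-p)*7.475258] = 4.666168
  V(2,2) = exp(-r*dt) * [p*7.475258 + (1-p)*14.237310] = 10.854386
  V(1,0) = exp(-r*dt) * [p*0.888179 + (1-p)*4.666168] = 2.825879
  V(1,1) = exp(-r*dt) * [p*4.666168 + (1-p)*10.854386] = 7.791454
  V(0,0) = exp(-r*dt) * [p*2.825879 + (1-p)*7.791454] = 5.347582

Answer: Price = V(0,0) = 5.3476


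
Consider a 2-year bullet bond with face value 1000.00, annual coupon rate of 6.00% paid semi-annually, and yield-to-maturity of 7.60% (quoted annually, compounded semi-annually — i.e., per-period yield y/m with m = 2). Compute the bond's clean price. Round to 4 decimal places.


Answer: Price = 970.8234

Derivation:
Coupon per period c = face * coupon_rate / m = 30.000000
Periods per year m = 2; per-period yield y/m = 0.038000
Number of cashflows N = 4
Cashflows (t years, CF_t, discount factor 1/(1+y/m)^(m*t), PV):
  t = 0.5000: CF_t = 30.000000, DF = 0.963391, PV = 28.901734
  t = 1.0000: CF_t = 30.000000, DF = 0.928122, PV = 27.843674
  t = 1.5000: CF_t = 30.000000, DF = 0.894145, PV = 26.824349
  t = 2.0000: CF_t = 1030.000000, DF = 0.861411, PV = 887.253683
Price P = sum_t PV_t = 970.823441


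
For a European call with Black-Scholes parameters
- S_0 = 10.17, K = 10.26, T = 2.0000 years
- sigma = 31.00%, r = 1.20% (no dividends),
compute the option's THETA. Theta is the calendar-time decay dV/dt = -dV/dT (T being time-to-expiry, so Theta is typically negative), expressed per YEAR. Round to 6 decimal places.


d1 = 0.2538498981; d2 = -0.1845563062
phi(d1) = 0.3862932748; exp(-qT) = 1.0000000000; exp(-rT) = 0.9762857098
Theta = -S*exp(-qT)*phi(d1)*sigma/(2*sqrt(T)) - r*K*exp(-rT)*N(d2) + q*S*exp(-qT)*N(d1)
N(d1) = 0.6001942387; N(d2) = 0.4267885299; sqrt(T) = 1.4142135624
Term 1 = -10.1700 * 1.0000000000 * 0.3862932748 * 0.3100 / (2 * 1.4142135624) = -0.4305809391
Term 2 = -0.0120 * 10.2600 * 0.9762857098 * 0.4267885299 = -0.0513001079
Term 3 = 0 (no dividend yield, q = 0)
Theta = -0.4305809391 + (-0.0513001079) + (0.0000000000) = -0.481881

Answer: Theta = -0.481881


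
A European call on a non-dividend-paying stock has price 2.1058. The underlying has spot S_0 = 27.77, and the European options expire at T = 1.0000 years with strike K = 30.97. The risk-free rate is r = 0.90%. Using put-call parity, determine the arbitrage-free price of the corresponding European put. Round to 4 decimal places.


Answer: Put price = 5.0283

Derivation:
Put-call parity: C - P = S_0 * exp(-qT) - K * exp(-rT).
S_0 * exp(-qT) = 27.7700 * 1.00000000 = 27.77000000
K * exp(-rT) = 30.9700 * 0.99104038 = 30.69252053
P = C - S*exp(-qT) + K*exp(-rT)
P = 2.1058 - 27.77000000 + 30.69252053 = 5.0283


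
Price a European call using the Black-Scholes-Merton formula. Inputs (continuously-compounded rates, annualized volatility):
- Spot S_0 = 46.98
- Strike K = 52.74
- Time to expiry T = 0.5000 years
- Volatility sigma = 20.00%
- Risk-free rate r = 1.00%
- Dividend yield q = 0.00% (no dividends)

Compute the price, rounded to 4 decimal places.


Answer: Price = 0.8693

Derivation:
d1 = (ln(S/K) + (r - q + 0.5*sigma^2) * T) / (sigma * sqrt(T)) = -0.71171854
d2 = d1 - sigma * sqrt(T) = -0.85313990
exp(-rT) = 0.99501248; exp(-qT) = 1.00000000
C = S_0 * exp(-qT) * N(d1) - K * exp(-rT) * N(d2)
N(d1) = 0.23831954; N(d2) = 0.19679086
C = 46.9800 * 1.00000000 * 0.23831954 - 52.7400 * 0.99501248 * 0.19679086 = 0.8693


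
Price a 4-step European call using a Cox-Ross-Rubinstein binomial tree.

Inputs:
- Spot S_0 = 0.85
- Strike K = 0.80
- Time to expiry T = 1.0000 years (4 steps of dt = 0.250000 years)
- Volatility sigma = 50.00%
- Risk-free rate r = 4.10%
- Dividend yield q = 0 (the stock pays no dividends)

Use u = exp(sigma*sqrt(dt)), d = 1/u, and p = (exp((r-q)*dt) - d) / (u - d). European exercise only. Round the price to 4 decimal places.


dt = T/N = 0.250000
u = exp(sigma*sqrt(dt)) = 1.284025; d = 1/u = 0.778801
p = (exp((r-q)*dt) - d) / (u - d) = 0.458216
Discount per step: exp(-r*dt) = 0.989802
Stock lattice S(k, i) with i counting down-moves:
  k=0: S(0,0) = 0.8500
  k=1: S(1,0) = 1.0914; S(1,1) = 0.6620
  k=2: S(2,0) = 1.4014; S(2,1) = 0.8500; S(2,2) = 0.5156
  k=3: S(3,0) = 1.7995; S(3,1) = 1.0914; S(3,2) = 0.6620; S(3,3) = 0.4015
  k=4: S(4,0) = 2.3105; S(4,1) = 1.4014; S(4,2) = 0.8500; S(4,3) = 0.5156; S(4,4) = 0.3127
Terminal payoffs V(N, i) = max(S_T - K, 0):
  V(4,0) = 1.510540; V(4,1) = 0.601413; V(4,2) = 0.050000; V(4,3) = 0.000000; V(4,4) = 0.000000
Backward induction: V(k, i) = exp(-r*dt) * [p * V(k+1, i) + (1-p) * V(k+1, i+1)].
  V(3,0) = exp(-r*dt) * [p*1.510540 + (1-p)*0.601413] = 1.007608
  V(3,1) = exp(-r*dt) * [p*0.601413 + (1-p)*0.050000] = 0.299580
  V(3,2) = exp(-r*dt) * [p*0.050000 + (1-p)*0.000000] = 0.022677
  V(3,3) = exp(-r*dt) * [p*0.000000 + (1-p)*0.000000] = 0.000000
  V(2,0) = exp(-r*dt) * [p*1.007608 + (1-p)*0.299580] = 0.617646
  V(2,1) = exp(-r*dt) * [p*0.299580 + (1-p)*0.022677] = 0.148033
  V(2,2) = exp(-r*dt) * [p*0.022677 + (1-p)*0.000000] = 0.010285
  V(1,0) = exp(-r*dt) * [p*0.617646 + (1-p)*0.148033] = 0.359513
  V(1,1) = exp(-r*dt) * [p*0.148033 + (1-p)*0.010285] = 0.072655
  V(0,0) = exp(-r*dt) * [p*0.359513 + (1-p)*0.072655] = 0.202017

Answer: Price = V(0,0) = 0.2020


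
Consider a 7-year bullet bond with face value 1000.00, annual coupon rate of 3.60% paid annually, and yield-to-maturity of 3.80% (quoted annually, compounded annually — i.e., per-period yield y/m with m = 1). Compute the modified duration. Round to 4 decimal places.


Answer: Modified duration = 6.0753

Derivation:
Coupon per period c = face * coupon_rate / m = 36.000000
Periods per year m = 1; per-period yield y/m = 0.038000
Number of cashflows N = 7
Cashflows (t years, CF_t, discount factor 1/(1+y/m)^(m*t), PV):
  t = 1.0000: CF_t = 36.000000, DF = 0.963391, PV = 34.682081
  t = 2.0000: CF_t = 36.000000, DF = 0.928122, PV = 33.412409
  t = 3.0000: CF_t = 36.000000, DF = 0.894145, PV = 32.189219
  t = 4.0000: CF_t = 36.000000, DF = 0.861411, PV = 31.010808
  t = 5.0000: CF_t = 36.000000, DF = 0.829876, PV = 29.875538
  t = 6.0000: CF_t = 36.000000, DF = 0.799495, PV = 28.781828
  t = 7.0000: CF_t = 1036.000000, DF = 0.770227, PV = 797.954780
Price P = sum_t PV_t = 987.906664
First compute Macaulay numerator sum_t t * PV_t:
  t * PV_t at t = 1.0000: 34.682081
  t * PV_t at t = 2.0000: 66.824819
  t * PV_t at t = 3.0000: 96.567657
  t * PV_t at t = 4.0000: 124.043233
  t * PV_t at t = 5.0000: 149.377689
  t * PV_t at t = 6.0000: 172.690970
  t * PV_t at t = 7.0000: 5585.683462
Macaulay duration D = 6229.869912 / 987.906664 = 6.306132
Modified duration = D / (1 + y/m) = 6.306132 / (1 + 0.038000) = 6.075272


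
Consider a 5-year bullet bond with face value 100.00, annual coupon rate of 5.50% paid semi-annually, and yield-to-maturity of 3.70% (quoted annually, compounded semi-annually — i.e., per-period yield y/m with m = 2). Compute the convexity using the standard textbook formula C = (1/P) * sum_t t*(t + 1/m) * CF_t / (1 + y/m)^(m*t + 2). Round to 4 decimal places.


Answer: Convexity = 22.7481

Derivation:
Coupon per period c = face * coupon_rate / m = 2.750000
Periods per year m = 2; per-period yield y/m = 0.018500
Number of cashflows N = 10
Cashflows (t years, CF_t, discount factor 1/(1+y/m)^(m*t), PV):
  t = 0.5000: CF_t = 2.750000, DF = 0.981836, PV = 2.700049
  t = 1.0000: CF_t = 2.750000, DF = 0.964002, PV = 2.651005
  t = 1.5000: CF_t = 2.750000, DF = 0.946492, PV = 2.602853
  t = 2.0000: CF_t = 2.750000, DF = 0.929300, PV = 2.555575
  t = 2.5000: CF_t = 2.750000, DF = 0.912420, PV = 2.509155
  t = 3.0000: CF_t = 2.750000, DF = 0.895847, PV = 2.463579
  t = 3.5000: CF_t = 2.750000, DF = 0.879575, PV = 2.418831
  t = 4.0000: CF_t = 2.750000, DF = 0.863598, PV = 2.374895
  t = 4.5000: CF_t = 2.750000, DF = 0.847912, PV = 2.331758
  t = 5.0000: CF_t = 102.750000, DF = 0.832510, PV = 85.540443
Price P = sum_t PV_t = 108.148143
Convexity numerator sum_t t*(t + 1/m) * CF_t / (1+y/m)^(m*t + 2):
  t = 0.5000: term = 1.301426
  t = 1.0000: term = 3.833362
  t = 1.5000: term = 7.527466
  t = 2.0000: term = 12.317895
  t = 2.5000: term = 18.141230
  t = 3.0000: term = 24.936398
  t = 3.5000: term = 32.644606
  t = 4.0000: term = 41.209265
  t = 4.5000: term = 50.575926
  t = 5.0000: term = 2267.681851
Convexity = (1/P) * sum = 2460.169425 / 108.148143 = 22.748143


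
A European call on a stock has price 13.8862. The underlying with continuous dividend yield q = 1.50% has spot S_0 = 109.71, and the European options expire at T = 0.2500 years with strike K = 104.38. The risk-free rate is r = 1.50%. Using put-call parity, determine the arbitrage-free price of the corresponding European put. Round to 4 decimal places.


Put-call parity: C - P = S_0 * exp(-qT) - K * exp(-rT).
S_0 * exp(-qT) = 109.7100 * 0.99625702 = 109.29935794
K * exp(-rT) = 104.3800 * 0.99625702 = 103.98930801
P = C - S*exp(-qT) + K*exp(-rT)
P = 13.8862 - 109.29935794 + 103.98930801 = 8.5762

Answer: Put price = 8.5762


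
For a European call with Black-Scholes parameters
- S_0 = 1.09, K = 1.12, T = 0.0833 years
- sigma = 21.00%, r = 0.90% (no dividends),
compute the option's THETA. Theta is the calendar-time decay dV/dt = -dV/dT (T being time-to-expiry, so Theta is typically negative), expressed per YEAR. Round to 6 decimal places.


d1 = -0.4052906257; d2 = -0.4659002784
phi(d1) = 0.3674864694; exp(-qT) = 1.0000000000; exp(-rT) = 0.9992505810
Theta = -S*exp(-qT)*phi(d1)*sigma/(2*sqrt(T)) - r*K*exp(-rT)*N(d2) + q*S*exp(-qT)*N(d1)
N(d1) = 0.3426319482; N(d2) = 0.3206434409; sqrt(T) = 0.2886173938
Term 1 = -1.0900 * 1.0000000000 * 0.3674864694 * 0.2100 / (2 * 0.2886173938) = -0.1457251965
Term 2 = -0.0090 * 1.1200 * 0.9992505810 * 0.3206434409 = -0.0032296637
Term 3 = 0 (no dividend yield, q = 0)
Theta = -0.1457251965 + (-0.0032296637) + (0.0000000000) = -0.148955

Answer: Theta = -0.148955


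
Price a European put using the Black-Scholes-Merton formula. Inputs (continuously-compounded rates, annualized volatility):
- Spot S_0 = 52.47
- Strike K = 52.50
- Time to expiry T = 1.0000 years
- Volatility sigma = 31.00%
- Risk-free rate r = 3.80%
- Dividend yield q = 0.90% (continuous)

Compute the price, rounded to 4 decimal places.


Answer: Price = 5.6131

Derivation:
d1 = (ln(S/K) + (r - q + 0.5*sigma^2) * T) / (sigma * sqrt(T)) = 0.24670454
d2 = d1 - sigma * sqrt(T) = -0.06329546
exp(-rT) = 0.96271294; exp(-qT) = 0.99104038
P = K * exp(-rT) * N(-d2) - S_0 * exp(-qT) * N(-d1)
N(-d1) = 0.40256845; N(-d2) = 0.52523438
P = 52.5000 * 0.96271294 * 0.52523438 - 52.4700 * 0.99104038 * 0.40256845 = 5.6131


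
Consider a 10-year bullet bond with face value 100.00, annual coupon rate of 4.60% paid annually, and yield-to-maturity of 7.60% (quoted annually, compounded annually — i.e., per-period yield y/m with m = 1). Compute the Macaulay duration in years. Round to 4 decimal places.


Answer: Macaulay duration = 7.9841 years

Derivation:
Coupon per period c = face * coupon_rate / m = 4.600000
Periods per year m = 1; per-period yield y/m = 0.076000
Number of cashflows N = 10
Cashflows (t years, CF_t, discount factor 1/(1+y/m)^(m*t), PV):
  t = 1.0000: CF_t = 4.600000, DF = 0.929368, PV = 4.275093
  t = 2.0000: CF_t = 4.600000, DF = 0.863725, PV = 3.973135
  t = 3.0000: CF_t = 4.600000, DF = 0.802718, PV = 3.692504
  t = 4.0000: CF_t = 4.600000, DF = 0.746021, PV = 3.431696
  t = 5.0000: CF_t = 4.600000, DF = 0.693328, PV = 3.189308
  t = 6.0000: CF_t = 4.600000, DF = 0.644357, PV = 2.964041
  t = 7.0000: CF_t = 4.600000, DF = 0.598845, PV = 2.754685
  t = 8.0000: CF_t = 4.600000, DF = 0.556547, PV = 2.560116
  t = 9.0000: CF_t = 4.600000, DF = 0.517237, PV = 2.379290
  t = 10.0000: CF_t = 104.600000, DF = 0.480704, PV = 50.281586
Price P = sum_t PV_t = 79.501454
Macaulay numerator sum_t t * PV_t:
  t * PV_t at t = 1.0000: 4.275093
  t * PV_t at t = 2.0000: 7.946269
  t * PV_t at t = 3.0000: 11.077513
  t * PV_t at t = 4.0000: 13.726782
  t * PV_t at t = 5.0000: 15.946540
  t * PV_t at t = 6.0000: 17.784246
  t * PV_t at t = 7.0000: 19.282794
  t * PV_t at t = 8.0000: 20.480929
  t * PV_t at t = 9.0000: 21.413611
  t * PV_t at t = 10.0000: 502.815864
Macaulay duration D = (sum_t t * PV_t) / P = 634.749641 / 79.501454 = 7.984126


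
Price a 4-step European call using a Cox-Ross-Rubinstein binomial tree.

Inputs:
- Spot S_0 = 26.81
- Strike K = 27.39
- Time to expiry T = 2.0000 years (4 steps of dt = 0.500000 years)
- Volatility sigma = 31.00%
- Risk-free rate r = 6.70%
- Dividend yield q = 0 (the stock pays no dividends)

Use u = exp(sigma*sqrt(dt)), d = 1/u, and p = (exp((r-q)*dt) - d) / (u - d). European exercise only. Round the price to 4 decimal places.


dt = T/N = 0.500000
u = exp(sigma*sqrt(dt)) = 1.245084; d = 1/u = 0.803159
p = (exp((r-q)*dt) - d) / (u - d) = 0.522506
Discount per step: exp(-r*dt) = 0.967055
Stock lattice S(k, i) with i counting down-moves:
  k=0: S(0,0) = 26.8100
  k=1: S(1,0) = 33.3807; S(1,1) = 21.5327
  k=2: S(2,0) = 41.5618; S(2,1) = 26.8100; S(2,2) = 17.2942
  k=3: S(3,0) = 51.7479; S(3,1) = 33.3807; S(3,2) = 21.5327; S(3,3) = 13.8900
  k=4: S(4,0) = 64.4305; S(4,1) = 41.5618; S(4,2) = 26.8100; S(4,3) = 17.2942; S(4,4) = 11.1558
Terminal payoffs V(N, i) = max(S_T - K, 0):
  V(4,0) = 37.040515; V(4,1) = 14.171787; V(4,2) = 0.000000; V(4,3) = 0.000000; V(4,4) = 0.000000
Backward induction: V(k, i) = exp(-r*dt) * [p * V(k+1, i) + (1-p) * V(k+1, i+1)].
  V(3,0) = exp(-r*dt) * [p*37.040515 + (1-p)*14.171787] = 25.260287
  V(3,1) = exp(-r*dt) * [p*14.171787 + (1-p)*0.000000] = 7.160894
  V(3,2) = exp(-r*dt) * [p*0.000000 + (1-p)*0.000000] = 0.000000
  V(3,3) = exp(-r*dt) * [p*0.000000 + (1-p)*0.000000] = 0.000000
  V(2,0) = exp(-r*dt) * [p*25.260287 + (1-p)*7.160894] = 16.070461
  V(2,1) = exp(-r*dt) * [p*7.160894 + (1-p)*0.000000] = 3.618344
  V(2,2) = exp(-r*dt) * [p*0.000000 + (1-p)*0.000000] = 0.000000
  V(1,0) = exp(-r*dt) * [p*16.070461 + (1-p)*3.618344] = 9.791095
  V(1,1) = exp(-r*dt) * [p*3.618344 + (1-p)*0.000000] = 1.828321
  V(0,0) = exp(-r*dt) * [p*9.791095 + (1-p)*1.828321] = 5.791615

Answer: Price = V(0,0) = 5.7916


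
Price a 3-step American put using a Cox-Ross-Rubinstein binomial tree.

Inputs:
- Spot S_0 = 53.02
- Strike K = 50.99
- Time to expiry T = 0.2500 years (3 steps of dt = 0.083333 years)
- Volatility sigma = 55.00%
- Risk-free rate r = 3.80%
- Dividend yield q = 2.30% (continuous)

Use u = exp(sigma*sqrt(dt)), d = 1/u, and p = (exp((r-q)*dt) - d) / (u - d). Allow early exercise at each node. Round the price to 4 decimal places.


Answer: Price = V(0,0) = 5.0531

Derivation:
dt = T/N = 0.083333
u = exp(sigma*sqrt(dt)) = 1.172070; d = 1/u = 0.853191
p = (exp((r-q)*dt) - d) / (u - d) = 0.464313
Discount per step: exp(-r*dt) = 0.996838
Stock lattice S(k, i) with i counting down-moves:
  k=0: S(0,0) = 53.0200
  k=1: S(1,0) = 62.1431; S(1,1) = 45.2362
  k=2: S(2,0) = 72.8361; S(2,1) = 53.0200; S(2,2) = 38.5951
  k=3: S(3,0) = 85.3690; S(3,1) = 62.1431; S(3,2) = 45.2362; S(3,3) = 32.9290
Terminal payoffs V(N, i) = max(K - S_T, 0):
  V(3,0) = 0.000000; V(3,1) = 0.000000; V(3,2) = 5.753790; V(3,3) = 18.060951
Backward induction: V(k, i) = exp(-r*dt) * [p * V(k+1, i) + (1-p) * V(k+1, i+1)]; then take max(V_cont, immediate exercise) for American.
  V(2,0) = exp(-r*dt) * [p*0.000000 + (1-p)*0.000000] = 0.000000; exercise = 0.000000; V(2,0) = max -> 0.000000
  V(2,1) = exp(-r*dt) * [p*0.000000 + (1-p)*5.753790] = 3.072487; exercise = 0.000000; V(2,1) = max -> 3.072487
  V(2,2) = exp(-r*dt) * [p*5.753790 + (1-p)*18.060951] = 12.307543; exercise = 12.394853; V(2,2) = max -> 12.394853
  V(1,0) = exp(-r*dt) * [p*0.000000 + (1-p)*3.072487] = 1.640688; exercise = 0.000000; V(1,0) = max -> 1.640688
  V(1,1) = exp(-r*dt) * [p*3.072487 + (1-p)*12.394853] = 8.040856; exercise = 5.753790; V(1,1) = max -> 8.040856
  V(0,0) = exp(-r*dt) * [p*1.640688 + (1-p)*8.040856] = 5.053149; exercise = 0.000000; V(0,0) = max -> 5.053149


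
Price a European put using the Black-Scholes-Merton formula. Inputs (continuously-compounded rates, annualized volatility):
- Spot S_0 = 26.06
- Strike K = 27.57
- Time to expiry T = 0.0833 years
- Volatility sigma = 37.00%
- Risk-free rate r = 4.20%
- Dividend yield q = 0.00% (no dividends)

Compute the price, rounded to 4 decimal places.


d1 = (ln(S/K) + (r - q + 0.5*sigma^2) * T) / (sigma * sqrt(T)) = -0.44130404
d2 = d1 - sigma * sqrt(T) = -0.54809248
exp(-rT) = 0.99650751; exp(-qT) = 1.00000000
P = K * exp(-rT) * N(-d2) - S_0 * exp(-qT) * N(-d1)
N(-d1) = 0.67050355; N(-d2) = 0.70818580
P = 27.5700 * 0.99650751 * 0.70818580 - 26.0600 * 1.00000000 * 0.67050355 = 1.9832

Answer: Price = 1.9832


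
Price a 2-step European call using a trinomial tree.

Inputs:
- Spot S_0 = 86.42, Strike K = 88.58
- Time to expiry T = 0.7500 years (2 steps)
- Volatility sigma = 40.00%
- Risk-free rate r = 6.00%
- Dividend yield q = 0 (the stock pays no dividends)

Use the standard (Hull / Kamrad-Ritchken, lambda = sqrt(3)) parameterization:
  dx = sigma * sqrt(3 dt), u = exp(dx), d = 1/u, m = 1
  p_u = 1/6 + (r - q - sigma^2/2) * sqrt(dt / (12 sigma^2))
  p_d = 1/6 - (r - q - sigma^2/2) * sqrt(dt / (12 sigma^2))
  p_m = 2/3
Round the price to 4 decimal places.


dt = T/N = 0.375000; dx = sigma*sqrt(3*dt) = 0.424264
u = exp(dx) = 1.528465; d = 1/u = 0.654251
p_u = 0.157828, p_m = 0.666667, p_d = 0.175506
Discount per step: exp(-r*dt) = 0.977751
Stock lattice S(k, j) with j the centered position index:
  k=0: S(0,+0) = 86.4200
  k=1: S(1,-1) = 56.5404; S(1,+0) = 86.4200; S(1,+1) = 132.0900
  k=2: S(2,-2) = 36.9916; S(2,-1) = 56.5404; S(2,+0) = 86.4200; S(2,+1) = 132.0900; S(2,+2) = 201.8949
Terminal payoffs V(N, j) = max(S_T - K, 0):
  V(2,-2) = 0.000000; V(2,-1) = 0.000000; V(2,+0) = 0.000000; V(2,+1) = 43.509959; V(2,+2) = 113.314901
Backward induction: V(k, j) = exp(-r*dt) * [p_u * V(k+1, j+1) + p_m * V(k+1, j) + p_d * V(k+1, j-1)]
  V(1,-1) = exp(-r*dt) * [p_u*0.000000 + p_m*0.000000 + p_d*0.000000] = 0.000000
  V(1,+0) = exp(-r*dt) * [p_u*43.509959 + p_m*0.000000 + p_d*0.000000] = 6.714298
  V(1,+1) = exp(-r*dt) * [p_u*113.314901 + p_m*43.509959 + p_d*0.000000] = 45.847620
  V(0,+0) = exp(-r*dt) * [p_u*45.847620 + p_m*6.714298 + p_d*0.000000] = 11.451647

Answer: Price = V(0,0) = 11.4516
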